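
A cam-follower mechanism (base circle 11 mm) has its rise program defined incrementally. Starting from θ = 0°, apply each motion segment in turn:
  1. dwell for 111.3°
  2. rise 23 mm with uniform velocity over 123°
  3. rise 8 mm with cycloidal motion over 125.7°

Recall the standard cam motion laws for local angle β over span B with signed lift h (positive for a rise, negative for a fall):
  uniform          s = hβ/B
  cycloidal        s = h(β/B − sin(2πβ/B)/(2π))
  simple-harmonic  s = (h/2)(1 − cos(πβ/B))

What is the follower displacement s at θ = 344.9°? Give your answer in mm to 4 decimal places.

seg 1 [0°–111.3°] dwell: s stays 0.0000
seg 2 [111.3°–234.3°] uniform, h=23: full span → s += 23 → s = 23.0000
seg 3 [234.3°–360°] cycloidal, h=8: θ=344.9° here. β=110.6, B=125.7. 8·(0.8799 − sin(2π·0.8799)/(2π)) = 7.9113 → s = 30.9113

30.9113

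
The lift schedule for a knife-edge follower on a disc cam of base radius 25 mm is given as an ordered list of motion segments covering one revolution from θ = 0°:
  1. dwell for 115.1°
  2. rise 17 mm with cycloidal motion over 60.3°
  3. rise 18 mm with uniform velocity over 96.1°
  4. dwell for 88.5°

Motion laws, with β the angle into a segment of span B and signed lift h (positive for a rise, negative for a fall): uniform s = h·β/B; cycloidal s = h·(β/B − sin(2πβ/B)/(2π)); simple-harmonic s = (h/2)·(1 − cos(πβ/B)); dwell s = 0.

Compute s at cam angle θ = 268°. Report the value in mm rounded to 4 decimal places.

seg 1 [0°–115.1°] dwell: s stays 0.0000
seg 2 [115.1°–175.4°] cycloidal, h=17: full span → s += 17 → s = 17.0000
seg 3 [175.4°–271.5°] uniform, h=18: θ=268° here. β=92.6, B=96.1. 18·92.6/96.1 = 17.3444 → s = 34.3444

34.3444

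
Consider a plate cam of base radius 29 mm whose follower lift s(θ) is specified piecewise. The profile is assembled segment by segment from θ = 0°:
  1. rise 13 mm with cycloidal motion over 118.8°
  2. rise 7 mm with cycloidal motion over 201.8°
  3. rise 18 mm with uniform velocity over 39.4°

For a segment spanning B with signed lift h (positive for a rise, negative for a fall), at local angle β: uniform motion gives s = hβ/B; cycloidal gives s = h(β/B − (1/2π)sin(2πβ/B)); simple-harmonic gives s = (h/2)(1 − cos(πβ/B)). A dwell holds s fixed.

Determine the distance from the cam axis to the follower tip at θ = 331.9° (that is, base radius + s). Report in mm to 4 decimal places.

seg 1 [0°–118.8°] cycloidal, h=13: full span → s += 13 → s = 13.0000
seg 2 [118.8°–320.6°] cycloidal, h=7: full span → s += 7 → s = 20.0000
seg 3 [320.6°–360°] uniform, h=18: θ=331.9° here. β=11.3, B=39.4. 18·11.3/39.4 = 5.1624 → s = 25.1624
radial distance = base radius + s = 29 + 25.1624 = 54.1624

54.1624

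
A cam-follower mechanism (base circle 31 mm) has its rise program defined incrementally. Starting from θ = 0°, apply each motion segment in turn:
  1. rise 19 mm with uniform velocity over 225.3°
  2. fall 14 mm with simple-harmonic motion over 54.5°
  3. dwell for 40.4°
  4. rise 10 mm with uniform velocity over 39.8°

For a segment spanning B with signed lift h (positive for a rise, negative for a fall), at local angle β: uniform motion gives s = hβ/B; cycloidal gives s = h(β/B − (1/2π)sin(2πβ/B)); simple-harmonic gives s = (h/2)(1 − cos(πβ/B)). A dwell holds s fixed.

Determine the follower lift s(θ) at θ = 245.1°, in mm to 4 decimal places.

seg 1 [0°–225.3°] uniform, h=19: full span → s += 19 → s = 19.0000
seg 2 [225.3°–279.8°] simple-harmonic, h=-14: θ=245.1° here. β=19.8, B=54.5. -14/2·(1 − cos(π·0.3633)) = -4.0854 → s = 14.9146

14.9146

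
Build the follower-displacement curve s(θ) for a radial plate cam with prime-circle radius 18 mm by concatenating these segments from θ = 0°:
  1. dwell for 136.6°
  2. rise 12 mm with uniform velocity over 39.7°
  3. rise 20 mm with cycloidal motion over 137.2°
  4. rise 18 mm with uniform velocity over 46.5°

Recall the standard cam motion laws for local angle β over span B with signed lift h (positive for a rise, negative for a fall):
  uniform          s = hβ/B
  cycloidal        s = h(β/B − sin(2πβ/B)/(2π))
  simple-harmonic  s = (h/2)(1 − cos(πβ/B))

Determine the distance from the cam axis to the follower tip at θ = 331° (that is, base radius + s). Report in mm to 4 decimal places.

seg 1 [0°–136.6°] dwell: s stays 0.0000
seg 2 [136.6°–176.3°] uniform, h=12: full span → s += 12 → s = 12.0000
seg 3 [176.3°–313.5°] cycloidal, h=20: full span → s += 20 → s = 32.0000
seg 4 [313.5°–360°] uniform, h=18: θ=331° here. β=17.5, B=46.5. 18·17.5/46.5 = 6.7742 → s = 38.7742
radial distance = base radius + s = 18 + 38.7742 = 56.7742

56.7742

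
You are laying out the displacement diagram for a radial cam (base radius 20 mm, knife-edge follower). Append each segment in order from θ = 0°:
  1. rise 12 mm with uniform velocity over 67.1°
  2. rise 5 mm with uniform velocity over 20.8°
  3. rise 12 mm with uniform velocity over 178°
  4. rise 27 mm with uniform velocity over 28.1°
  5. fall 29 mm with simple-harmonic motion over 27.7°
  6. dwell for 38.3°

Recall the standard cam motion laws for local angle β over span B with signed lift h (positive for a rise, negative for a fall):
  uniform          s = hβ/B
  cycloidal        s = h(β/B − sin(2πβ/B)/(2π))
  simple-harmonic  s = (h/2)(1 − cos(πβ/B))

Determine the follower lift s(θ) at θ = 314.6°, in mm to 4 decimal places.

seg 1 [0°–67.1°] uniform, h=12: full span → s += 12 → s = 12.0000
seg 2 [67.1°–87.9°] uniform, h=5: full span → s += 5 → s = 17.0000
seg 3 [87.9°–265.9°] uniform, h=12: full span → s += 12 → s = 29.0000
seg 4 [265.9°–294°] uniform, h=27: full span → s += 27 → s = 56.0000
seg 5 [294°–321.7°] simple-harmonic, h=-29: θ=314.6° here. β=20.6, B=27.7. -29/2·(1 − cos(π·0.7437)) = -24.5475 → s = 31.4525

31.4525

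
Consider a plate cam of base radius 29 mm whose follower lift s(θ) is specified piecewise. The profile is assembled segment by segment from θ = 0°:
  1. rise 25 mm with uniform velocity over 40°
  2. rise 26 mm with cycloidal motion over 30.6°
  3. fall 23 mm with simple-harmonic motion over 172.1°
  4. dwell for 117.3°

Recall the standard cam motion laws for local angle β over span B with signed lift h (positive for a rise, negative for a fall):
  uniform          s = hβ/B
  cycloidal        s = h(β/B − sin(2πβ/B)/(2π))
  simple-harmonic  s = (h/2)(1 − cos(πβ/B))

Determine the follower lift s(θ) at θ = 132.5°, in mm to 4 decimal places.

seg 1 [0°–40°] uniform, h=25: full span → s += 25 → s = 25.0000
seg 2 [40°–70.6°] cycloidal, h=26: full span → s += 26 → s = 51.0000
seg 3 [70.6°–242.7°] simple-harmonic, h=-23: θ=132.5° here. β=61.9, B=172.1. -23/2·(1 − cos(π·0.3597)) = -6.5929 → s = 44.4071

44.4071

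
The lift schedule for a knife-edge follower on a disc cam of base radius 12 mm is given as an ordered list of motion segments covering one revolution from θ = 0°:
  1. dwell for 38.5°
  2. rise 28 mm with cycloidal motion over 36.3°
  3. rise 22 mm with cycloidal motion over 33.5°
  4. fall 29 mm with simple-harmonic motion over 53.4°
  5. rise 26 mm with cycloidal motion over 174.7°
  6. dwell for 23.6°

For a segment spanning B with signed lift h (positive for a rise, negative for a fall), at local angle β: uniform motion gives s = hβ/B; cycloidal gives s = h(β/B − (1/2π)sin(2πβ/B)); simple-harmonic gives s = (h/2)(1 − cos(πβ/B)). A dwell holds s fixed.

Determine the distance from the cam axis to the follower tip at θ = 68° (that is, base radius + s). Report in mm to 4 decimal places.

seg 1 [0°–38.5°] dwell: s stays 0.0000
seg 2 [38.5°–74.8°] cycloidal, h=28: θ=68° here. β=29.5, B=36.3. 28·(0.8127 − sin(2π·0.8127)/(2π)) = 26.8701 → s = 26.8701
radial distance = base radius + s = 12 + 26.8701 = 38.8701

38.8701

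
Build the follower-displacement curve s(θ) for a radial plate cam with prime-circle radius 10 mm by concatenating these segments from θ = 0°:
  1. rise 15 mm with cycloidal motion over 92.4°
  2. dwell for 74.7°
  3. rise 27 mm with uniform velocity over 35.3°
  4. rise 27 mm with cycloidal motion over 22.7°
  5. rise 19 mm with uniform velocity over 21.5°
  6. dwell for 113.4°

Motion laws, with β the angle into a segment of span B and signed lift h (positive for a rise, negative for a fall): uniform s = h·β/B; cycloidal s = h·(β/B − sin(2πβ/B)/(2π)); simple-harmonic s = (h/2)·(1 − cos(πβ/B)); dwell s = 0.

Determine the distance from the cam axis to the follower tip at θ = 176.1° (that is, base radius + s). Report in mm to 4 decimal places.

seg 1 [0°–92.4°] cycloidal, h=15: full span → s += 15 → s = 15.0000
seg 2 [92.4°–167.1°] dwell: s stays 15.0000
seg 3 [167.1°–202.4°] uniform, h=27: θ=176.1° here. β=9, B=35.3. 27·9/35.3 = 6.8839 → s = 21.8839
radial distance = base radius + s = 10 + 21.8839 = 31.8839

31.8839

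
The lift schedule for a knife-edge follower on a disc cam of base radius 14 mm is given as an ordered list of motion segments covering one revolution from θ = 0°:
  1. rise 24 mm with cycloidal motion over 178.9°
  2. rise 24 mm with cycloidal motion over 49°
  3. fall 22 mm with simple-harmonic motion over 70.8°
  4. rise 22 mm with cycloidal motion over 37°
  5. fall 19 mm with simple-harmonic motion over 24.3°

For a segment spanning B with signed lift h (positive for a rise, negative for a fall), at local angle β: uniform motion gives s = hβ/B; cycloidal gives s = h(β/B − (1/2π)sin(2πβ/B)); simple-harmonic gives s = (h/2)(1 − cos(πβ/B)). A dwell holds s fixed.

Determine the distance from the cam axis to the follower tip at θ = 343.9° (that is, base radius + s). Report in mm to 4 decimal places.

seg 1 [0°–178.9°] cycloidal, h=24: full span → s += 24 → s = 24.0000
seg 2 [178.9°–227.9°] cycloidal, h=24: full span → s += 24 → s = 48.0000
seg 3 [227.9°–298.7°] simple-harmonic, h=-22: full span → s += -22 → s = 26.0000
seg 4 [298.7°–335.7°] cycloidal, h=22: full span → s += 22 → s = 48.0000
seg 5 [335.7°–360°] simple-harmonic, h=-19: θ=343.9° here. β=8.2, B=24.3. -19/2·(1 − cos(π·0.3374)) = -4.8568 → s = 43.1432
radial distance = base radius + s = 14 + 43.1432 = 57.1432

57.1432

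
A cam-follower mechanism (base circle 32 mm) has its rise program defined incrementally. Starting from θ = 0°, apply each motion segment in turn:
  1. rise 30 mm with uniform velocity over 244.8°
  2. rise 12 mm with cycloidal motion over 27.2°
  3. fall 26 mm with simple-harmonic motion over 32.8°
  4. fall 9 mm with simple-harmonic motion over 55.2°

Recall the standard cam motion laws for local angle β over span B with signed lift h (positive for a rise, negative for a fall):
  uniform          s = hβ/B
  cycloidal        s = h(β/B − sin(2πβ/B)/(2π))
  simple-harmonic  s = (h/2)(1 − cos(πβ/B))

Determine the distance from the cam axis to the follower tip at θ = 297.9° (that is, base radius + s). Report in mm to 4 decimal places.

seg 1 [0°–244.8°] uniform, h=30: full span → s += 30 → s = 30.0000
seg 2 [244.8°–272°] cycloidal, h=12: full span → s += 12 → s = 42.0000
seg 3 [272°–304.8°] simple-harmonic, h=-26: θ=297.9° here. β=25.9, B=32.8. -26/2·(1 − cos(π·0.7896)) = -23.2629 → s = 18.7371
radial distance = base radius + s = 32 + 18.7371 = 50.7371

50.7371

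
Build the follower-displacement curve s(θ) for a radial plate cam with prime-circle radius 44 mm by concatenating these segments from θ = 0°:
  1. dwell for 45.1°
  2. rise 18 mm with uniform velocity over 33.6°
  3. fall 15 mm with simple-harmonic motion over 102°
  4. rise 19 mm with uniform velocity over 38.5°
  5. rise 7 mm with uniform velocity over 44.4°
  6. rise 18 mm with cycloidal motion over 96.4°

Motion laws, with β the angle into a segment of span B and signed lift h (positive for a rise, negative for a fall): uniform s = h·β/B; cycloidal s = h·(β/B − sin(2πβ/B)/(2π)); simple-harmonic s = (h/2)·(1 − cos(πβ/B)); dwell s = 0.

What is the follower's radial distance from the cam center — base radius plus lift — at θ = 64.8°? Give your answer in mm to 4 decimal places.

seg 1 [0°–45.1°] dwell: s stays 0.0000
seg 2 [45.1°–78.7°] uniform, h=18: θ=64.8° here. β=19.7, B=33.6. 18·19.7/33.6 = 10.5536 → s = 10.5536
radial distance = base radius + s = 44 + 10.5536 = 54.5536

54.5536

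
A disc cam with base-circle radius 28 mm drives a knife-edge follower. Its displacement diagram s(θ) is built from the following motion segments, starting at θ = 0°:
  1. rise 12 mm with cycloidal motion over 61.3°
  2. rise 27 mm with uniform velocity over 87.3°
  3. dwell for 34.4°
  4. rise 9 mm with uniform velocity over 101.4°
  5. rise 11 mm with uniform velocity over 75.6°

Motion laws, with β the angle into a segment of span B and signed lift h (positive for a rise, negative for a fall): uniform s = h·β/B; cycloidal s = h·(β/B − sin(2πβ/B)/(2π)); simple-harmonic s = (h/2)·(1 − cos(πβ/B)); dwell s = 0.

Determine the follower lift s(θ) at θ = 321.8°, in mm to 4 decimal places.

seg 1 [0°–61.3°] cycloidal, h=12: full span → s += 12 → s = 12.0000
seg 2 [61.3°–148.6°] uniform, h=27: full span → s += 27 → s = 39.0000
seg 3 [148.6°–183°] dwell: s stays 39.0000
seg 4 [183°–284.4°] uniform, h=9: full span → s += 9 → s = 48.0000
seg 5 [284.4°–360°] uniform, h=11: θ=321.8° here. β=37.4, B=75.6. 11·37.4/75.6 = 5.4418 → s = 53.4418

53.4418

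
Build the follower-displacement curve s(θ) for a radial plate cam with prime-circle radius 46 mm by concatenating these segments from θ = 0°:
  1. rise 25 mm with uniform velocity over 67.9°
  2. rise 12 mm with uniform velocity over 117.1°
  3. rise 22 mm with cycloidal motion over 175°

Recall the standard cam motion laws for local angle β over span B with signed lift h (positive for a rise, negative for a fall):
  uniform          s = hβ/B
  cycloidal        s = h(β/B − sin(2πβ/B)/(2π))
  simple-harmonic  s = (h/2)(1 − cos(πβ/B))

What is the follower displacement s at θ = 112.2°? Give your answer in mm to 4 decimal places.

seg 1 [0°–67.9°] uniform, h=25: full span → s += 25 → s = 25.0000
seg 2 [67.9°–185°] uniform, h=12: θ=112.2° here. β=44.3, B=117.1. 12·44.3/117.1 = 4.5397 → s = 29.5397

29.5397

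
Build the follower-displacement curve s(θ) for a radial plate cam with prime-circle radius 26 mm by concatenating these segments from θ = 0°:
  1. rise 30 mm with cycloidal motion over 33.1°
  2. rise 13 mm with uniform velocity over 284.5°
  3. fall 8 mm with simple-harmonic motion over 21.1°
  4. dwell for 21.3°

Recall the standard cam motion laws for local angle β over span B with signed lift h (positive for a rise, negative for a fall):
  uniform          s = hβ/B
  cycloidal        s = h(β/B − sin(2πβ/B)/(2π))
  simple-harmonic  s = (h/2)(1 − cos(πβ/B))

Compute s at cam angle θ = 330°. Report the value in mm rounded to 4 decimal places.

seg 1 [0°–33.1°] cycloidal, h=30: full span → s += 30 → s = 30.0000
seg 2 [33.1°–317.6°] uniform, h=13: full span → s += 13 → s = 43.0000
seg 3 [317.6°–338.7°] simple-harmonic, h=-8: θ=330° here. β=12.4, B=21.1. -8/2·(1 − cos(π·0.5877)) = -5.0879 → s = 37.9121

37.9121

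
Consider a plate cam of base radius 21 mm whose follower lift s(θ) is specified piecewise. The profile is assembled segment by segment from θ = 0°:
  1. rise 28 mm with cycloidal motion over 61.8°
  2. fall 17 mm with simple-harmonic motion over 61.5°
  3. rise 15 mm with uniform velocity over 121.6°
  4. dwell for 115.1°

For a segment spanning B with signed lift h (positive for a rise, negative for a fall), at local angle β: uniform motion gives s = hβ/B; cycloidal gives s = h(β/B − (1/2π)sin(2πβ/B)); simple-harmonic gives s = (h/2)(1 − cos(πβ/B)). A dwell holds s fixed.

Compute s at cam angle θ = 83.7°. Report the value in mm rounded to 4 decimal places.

seg 1 [0°–61.8°] cycloidal, h=28: full span → s += 28 → s = 28.0000
seg 2 [61.8°–123.3°] simple-harmonic, h=-17: θ=83.7° here. β=21.9, B=61.5. -17/2·(1 − cos(π·0.3561)) = -4.7869 → s = 23.2131

23.2131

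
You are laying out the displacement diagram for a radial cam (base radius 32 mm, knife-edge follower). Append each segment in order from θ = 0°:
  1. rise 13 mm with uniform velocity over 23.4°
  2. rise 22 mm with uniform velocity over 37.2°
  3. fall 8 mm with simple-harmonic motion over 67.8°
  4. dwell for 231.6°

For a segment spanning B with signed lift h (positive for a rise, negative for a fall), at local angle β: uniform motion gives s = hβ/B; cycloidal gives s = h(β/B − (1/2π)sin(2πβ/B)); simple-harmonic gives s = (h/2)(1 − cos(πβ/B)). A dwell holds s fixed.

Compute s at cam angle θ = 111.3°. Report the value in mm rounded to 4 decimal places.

seg 1 [0°–23.4°] uniform, h=13: full span → s += 13 → s = 13.0000
seg 2 [23.4°–60.6°] uniform, h=22: full span → s += 22 → s = 35.0000
seg 3 [60.6°–128.4°] simple-harmonic, h=-8: θ=111.3° here. β=50.7, B=67.8. -8/2·(1 − cos(π·0.7478)) = -6.8087 → s = 28.1913

28.1913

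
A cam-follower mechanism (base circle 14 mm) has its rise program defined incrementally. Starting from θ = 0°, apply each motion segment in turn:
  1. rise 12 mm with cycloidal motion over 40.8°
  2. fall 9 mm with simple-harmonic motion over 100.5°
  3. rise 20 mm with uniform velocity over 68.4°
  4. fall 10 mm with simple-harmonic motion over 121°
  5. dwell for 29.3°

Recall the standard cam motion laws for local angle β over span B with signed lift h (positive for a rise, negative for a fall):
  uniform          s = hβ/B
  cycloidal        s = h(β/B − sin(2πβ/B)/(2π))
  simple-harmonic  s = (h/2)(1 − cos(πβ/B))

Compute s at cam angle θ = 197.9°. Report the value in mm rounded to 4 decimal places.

seg 1 [0°–40.8°] cycloidal, h=12: full span → s += 12 → s = 12.0000
seg 2 [40.8°–141.3°] simple-harmonic, h=-9: full span → s += -9 → s = 3.0000
seg 3 [141.3°–209.7°] uniform, h=20: θ=197.9° here. β=56.6, B=68.4. 20·56.6/68.4 = 16.5497 → s = 19.5497

19.5497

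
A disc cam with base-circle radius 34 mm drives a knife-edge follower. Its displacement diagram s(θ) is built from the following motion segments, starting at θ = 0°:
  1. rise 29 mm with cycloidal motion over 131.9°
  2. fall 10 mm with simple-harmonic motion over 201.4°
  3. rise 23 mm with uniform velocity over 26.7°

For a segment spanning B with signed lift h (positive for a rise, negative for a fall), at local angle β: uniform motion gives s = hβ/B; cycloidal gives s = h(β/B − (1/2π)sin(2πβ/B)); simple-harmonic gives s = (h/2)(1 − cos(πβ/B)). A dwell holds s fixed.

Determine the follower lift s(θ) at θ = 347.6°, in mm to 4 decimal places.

seg 1 [0°–131.9°] cycloidal, h=29: full span → s += 29 → s = 29.0000
seg 2 [131.9°–333.3°] simple-harmonic, h=-10: full span → s += -10 → s = 19.0000
seg 3 [333.3°–360°] uniform, h=23: θ=347.6° here. β=14.3, B=26.7. 23·14.3/26.7 = 12.3184 → s = 31.3184

31.3184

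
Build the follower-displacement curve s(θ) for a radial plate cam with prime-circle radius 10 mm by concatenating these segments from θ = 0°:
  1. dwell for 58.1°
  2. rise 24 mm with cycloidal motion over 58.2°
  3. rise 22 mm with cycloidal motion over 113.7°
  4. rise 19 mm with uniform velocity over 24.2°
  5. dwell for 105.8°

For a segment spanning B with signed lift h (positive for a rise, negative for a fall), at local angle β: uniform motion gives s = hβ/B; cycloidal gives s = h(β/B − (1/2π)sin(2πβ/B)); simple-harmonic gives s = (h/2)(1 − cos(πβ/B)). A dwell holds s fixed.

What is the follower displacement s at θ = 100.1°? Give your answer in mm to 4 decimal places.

seg 1 [0°–58.1°] dwell: s stays 0.0000
seg 2 [58.1°–116.3°] cycloidal, h=24: θ=100.1° here. β=42, B=58.2. 24·(0.7216 − sin(2π·0.7216)/(2π)) = 21.0789 → s = 21.0789

21.0789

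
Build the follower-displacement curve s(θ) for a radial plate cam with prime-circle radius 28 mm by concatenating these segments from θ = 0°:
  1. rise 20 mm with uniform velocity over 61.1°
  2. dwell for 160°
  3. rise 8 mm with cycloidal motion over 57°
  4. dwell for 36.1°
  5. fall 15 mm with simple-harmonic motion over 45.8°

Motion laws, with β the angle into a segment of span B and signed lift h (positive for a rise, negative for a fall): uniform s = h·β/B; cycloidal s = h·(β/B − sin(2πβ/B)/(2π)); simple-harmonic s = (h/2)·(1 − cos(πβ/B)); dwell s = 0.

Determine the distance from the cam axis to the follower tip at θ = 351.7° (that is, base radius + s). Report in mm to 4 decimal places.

seg 1 [0°–61.1°] uniform, h=20: full span → s += 20 → s = 20.0000
seg 2 [61.1°–221.1°] dwell: s stays 20.0000
seg 3 [221.1°–278.1°] cycloidal, h=8: full span → s += 8 → s = 28.0000
seg 4 [278.1°–314.2°] dwell: s stays 28.0000
seg 5 [314.2°–360°] simple-harmonic, h=-15: θ=351.7° here. β=37.5, B=45.8. -15/2·(1 − cos(π·0.8188)) = -13.8170 → s = 14.1830
radial distance = base radius + s = 28 + 14.1830 = 42.1830

42.1830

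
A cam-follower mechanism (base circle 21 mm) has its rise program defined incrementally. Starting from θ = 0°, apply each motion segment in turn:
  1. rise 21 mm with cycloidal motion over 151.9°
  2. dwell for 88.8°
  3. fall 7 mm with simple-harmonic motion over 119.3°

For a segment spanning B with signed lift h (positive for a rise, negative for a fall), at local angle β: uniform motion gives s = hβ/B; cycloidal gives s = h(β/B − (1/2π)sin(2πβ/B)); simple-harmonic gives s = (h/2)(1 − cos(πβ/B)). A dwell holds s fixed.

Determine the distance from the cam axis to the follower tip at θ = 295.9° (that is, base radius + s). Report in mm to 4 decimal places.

seg 1 [0°–151.9°] cycloidal, h=21: full span → s += 21 → s = 21.0000
seg 2 [151.9°–240.7°] dwell: s stays 21.0000
seg 3 [240.7°–360°] simple-harmonic, h=-7: θ=295.9° here. β=55.2, B=119.3. -7/2·(1 − cos(π·0.4627)) = -3.0908 → s = 17.9092
radial distance = base radius + s = 21 + 17.9092 = 38.9092

38.9092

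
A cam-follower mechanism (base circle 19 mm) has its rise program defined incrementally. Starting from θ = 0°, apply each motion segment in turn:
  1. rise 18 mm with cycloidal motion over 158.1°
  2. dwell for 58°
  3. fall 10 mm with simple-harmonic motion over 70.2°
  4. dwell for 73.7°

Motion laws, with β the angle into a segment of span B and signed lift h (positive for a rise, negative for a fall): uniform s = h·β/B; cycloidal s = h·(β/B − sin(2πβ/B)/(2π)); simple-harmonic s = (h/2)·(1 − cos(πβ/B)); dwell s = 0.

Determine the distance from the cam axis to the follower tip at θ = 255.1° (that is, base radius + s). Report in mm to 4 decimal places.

seg 1 [0°–158.1°] cycloidal, h=18: full span → s += 18 → s = 18.0000
seg 2 [158.1°–216.1°] dwell: s stays 18.0000
seg 3 [216.1°–286.3°] simple-harmonic, h=-10: θ=255.1° here. β=39, B=70.2. -10/2·(1 − cos(π·0.5556)) = -5.8682 → s = 12.1318
radial distance = base radius + s = 19 + 12.1318 = 31.1318

31.1318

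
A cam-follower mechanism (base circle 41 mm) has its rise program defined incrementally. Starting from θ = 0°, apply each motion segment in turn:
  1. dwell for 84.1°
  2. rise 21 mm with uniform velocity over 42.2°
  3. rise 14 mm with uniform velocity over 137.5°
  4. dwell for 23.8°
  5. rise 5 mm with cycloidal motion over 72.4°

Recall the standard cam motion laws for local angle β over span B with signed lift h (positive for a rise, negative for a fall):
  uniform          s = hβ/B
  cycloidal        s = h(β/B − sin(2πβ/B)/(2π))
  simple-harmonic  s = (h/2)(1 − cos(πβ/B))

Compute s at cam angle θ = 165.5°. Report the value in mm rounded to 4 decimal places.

seg 1 [0°–84.1°] dwell: s stays 0.0000
seg 2 [84.1°–126.3°] uniform, h=21: full span → s += 21 → s = 21.0000
seg 3 [126.3°–263.8°] uniform, h=14: θ=165.5° here. β=39.2, B=137.5. 14·39.2/137.5 = 3.9913 → s = 24.9913

24.9913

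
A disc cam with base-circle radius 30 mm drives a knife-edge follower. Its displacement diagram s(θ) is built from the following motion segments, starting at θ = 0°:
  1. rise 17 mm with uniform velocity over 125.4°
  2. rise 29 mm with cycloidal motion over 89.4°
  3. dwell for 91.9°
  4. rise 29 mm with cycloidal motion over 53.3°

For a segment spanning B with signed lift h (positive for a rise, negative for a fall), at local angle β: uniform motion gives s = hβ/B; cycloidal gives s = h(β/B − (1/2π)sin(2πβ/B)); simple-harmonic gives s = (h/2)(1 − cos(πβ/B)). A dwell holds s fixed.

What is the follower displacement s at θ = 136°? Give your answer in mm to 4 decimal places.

seg 1 [0°–125.4°] uniform, h=17: full span → s += 17 → s = 17.0000
seg 2 [125.4°–214.8°] cycloidal, h=29: θ=136° here. β=10.6, B=89.4. 29·(0.1186 − sin(2π·0.1186)/(2π)) = 0.3094 → s = 17.3094

17.3094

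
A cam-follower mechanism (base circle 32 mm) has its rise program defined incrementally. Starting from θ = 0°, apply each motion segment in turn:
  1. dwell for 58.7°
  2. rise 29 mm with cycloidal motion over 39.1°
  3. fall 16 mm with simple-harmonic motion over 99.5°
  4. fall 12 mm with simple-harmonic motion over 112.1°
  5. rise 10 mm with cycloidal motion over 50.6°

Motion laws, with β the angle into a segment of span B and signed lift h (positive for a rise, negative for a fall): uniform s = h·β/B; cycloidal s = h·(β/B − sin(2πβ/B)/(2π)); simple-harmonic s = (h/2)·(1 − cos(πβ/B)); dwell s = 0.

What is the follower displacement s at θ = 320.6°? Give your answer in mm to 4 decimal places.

seg 1 [0°–58.7°] dwell: s stays 0.0000
seg 2 [58.7°–97.8°] cycloidal, h=29: full span → s += 29 → s = 29.0000
seg 3 [97.8°–197.3°] simple-harmonic, h=-16: full span → s += -16 → s = 13.0000
seg 4 [197.3°–309.4°] simple-harmonic, h=-12: full span → s += -12 → s = 1.0000
seg 5 [309.4°–360°] cycloidal, h=10: θ=320.6° here. β=11.2, B=50.6. 10·(0.2213 − sin(2π·0.2213)/(2π)) = 0.6476 → s = 1.6476

1.6476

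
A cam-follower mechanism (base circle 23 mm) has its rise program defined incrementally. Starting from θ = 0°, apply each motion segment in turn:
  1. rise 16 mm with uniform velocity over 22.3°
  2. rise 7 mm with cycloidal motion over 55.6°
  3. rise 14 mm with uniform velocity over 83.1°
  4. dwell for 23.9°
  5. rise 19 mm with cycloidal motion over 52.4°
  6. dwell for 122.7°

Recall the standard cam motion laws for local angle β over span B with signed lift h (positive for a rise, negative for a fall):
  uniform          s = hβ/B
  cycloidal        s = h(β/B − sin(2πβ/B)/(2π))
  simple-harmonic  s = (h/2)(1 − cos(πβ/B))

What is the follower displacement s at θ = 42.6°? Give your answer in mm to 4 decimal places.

seg 1 [0°–22.3°] uniform, h=16: full span → s += 16 → s = 16.0000
seg 2 [22.3°–77.9°] cycloidal, h=7: θ=42.6° here. β=20.3, B=55.6. 7·(0.3651 − sin(2π·0.3651)/(2π)) = 1.7206 → s = 17.7206

17.7206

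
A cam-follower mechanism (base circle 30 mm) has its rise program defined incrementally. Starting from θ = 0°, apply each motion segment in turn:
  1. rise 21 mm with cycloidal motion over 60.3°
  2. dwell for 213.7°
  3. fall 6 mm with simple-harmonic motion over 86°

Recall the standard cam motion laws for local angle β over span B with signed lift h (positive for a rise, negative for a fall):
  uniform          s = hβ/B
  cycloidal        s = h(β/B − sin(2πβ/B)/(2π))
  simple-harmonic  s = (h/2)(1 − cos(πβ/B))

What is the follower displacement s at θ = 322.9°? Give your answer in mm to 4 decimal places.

seg 1 [0°–60.3°] cycloidal, h=21: full span → s += 21 → s = 21.0000
seg 2 [60.3°–274°] dwell: s stays 21.0000
seg 3 [274°–360°] simple-harmonic, h=-6: θ=322.9° here. β=48.9, B=86. -6/2·(1 − cos(π·0.5686)) = -3.6416 → s = 17.3584

17.3584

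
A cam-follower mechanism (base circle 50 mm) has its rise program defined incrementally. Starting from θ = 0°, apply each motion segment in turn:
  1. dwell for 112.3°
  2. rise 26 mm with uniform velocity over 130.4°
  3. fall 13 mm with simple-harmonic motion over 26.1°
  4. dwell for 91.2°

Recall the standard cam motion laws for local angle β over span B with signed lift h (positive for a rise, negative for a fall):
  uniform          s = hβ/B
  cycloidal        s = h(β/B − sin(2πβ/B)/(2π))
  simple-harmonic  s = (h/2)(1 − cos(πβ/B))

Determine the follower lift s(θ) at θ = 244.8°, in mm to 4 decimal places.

seg 1 [0°–112.3°] dwell: s stays 0.0000
seg 2 [112.3°–242.7°] uniform, h=26: full span → s += 26 → s = 26.0000
seg 3 [242.7°–268.8°] simple-harmonic, h=-13: θ=244.8° here. β=2.1, B=26.1. -13/2·(1 − cos(π·0.0805)) = -0.2066 → s = 25.7934

25.7934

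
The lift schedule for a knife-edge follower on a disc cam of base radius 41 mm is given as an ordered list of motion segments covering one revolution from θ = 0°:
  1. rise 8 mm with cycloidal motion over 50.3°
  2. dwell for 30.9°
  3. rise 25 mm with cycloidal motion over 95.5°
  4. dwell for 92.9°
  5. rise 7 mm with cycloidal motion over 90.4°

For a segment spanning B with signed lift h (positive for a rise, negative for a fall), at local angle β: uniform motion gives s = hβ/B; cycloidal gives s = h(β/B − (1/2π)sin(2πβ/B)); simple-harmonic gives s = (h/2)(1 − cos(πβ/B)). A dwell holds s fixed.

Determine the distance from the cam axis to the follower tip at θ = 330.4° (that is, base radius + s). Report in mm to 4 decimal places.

seg 1 [0°–50.3°] cycloidal, h=8: full span → s += 8 → s = 8.0000
seg 2 [50.3°–81.2°] dwell: s stays 8.0000
seg 3 [81.2°–176.7°] cycloidal, h=25: full span → s += 25 → s = 33.0000
seg 4 [176.7°–269.6°] dwell: s stays 33.0000
seg 5 [269.6°–360°] cycloidal, h=7: θ=330.4° here. β=60.8, B=90.4. 7·(0.6726 − sin(2π·0.6726)/(2π)) = 5.6928 → s = 38.6928
radial distance = base radius + s = 41 + 38.6928 = 79.6928

79.6928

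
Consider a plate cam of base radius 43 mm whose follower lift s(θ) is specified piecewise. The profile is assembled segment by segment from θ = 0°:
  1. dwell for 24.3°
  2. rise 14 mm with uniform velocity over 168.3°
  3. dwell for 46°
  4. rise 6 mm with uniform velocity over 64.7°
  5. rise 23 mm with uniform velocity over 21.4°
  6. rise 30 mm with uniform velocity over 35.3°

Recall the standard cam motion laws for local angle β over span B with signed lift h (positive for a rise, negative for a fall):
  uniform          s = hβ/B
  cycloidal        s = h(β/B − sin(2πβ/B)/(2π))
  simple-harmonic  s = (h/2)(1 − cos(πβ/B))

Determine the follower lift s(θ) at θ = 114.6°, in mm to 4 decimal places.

seg 1 [0°–24.3°] dwell: s stays 0.0000
seg 2 [24.3°–192.6°] uniform, h=14: θ=114.6° here. β=90.3, B=168.3. 14·90.3/168.3 = 7.5116 → s = 7.5116

7.5116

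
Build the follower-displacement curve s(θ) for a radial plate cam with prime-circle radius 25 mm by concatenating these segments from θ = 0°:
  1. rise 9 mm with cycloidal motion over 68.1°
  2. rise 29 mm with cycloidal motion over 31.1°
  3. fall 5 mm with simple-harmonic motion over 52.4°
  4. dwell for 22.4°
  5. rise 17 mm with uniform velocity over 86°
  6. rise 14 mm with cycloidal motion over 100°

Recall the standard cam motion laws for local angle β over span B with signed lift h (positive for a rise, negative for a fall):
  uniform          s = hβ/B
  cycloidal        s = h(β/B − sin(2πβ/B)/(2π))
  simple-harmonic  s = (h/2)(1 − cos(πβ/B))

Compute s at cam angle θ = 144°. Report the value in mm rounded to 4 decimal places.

seg 1 [0°–68.1°] cycloidal, h=9: full span → s += 9 → s = 9.0000
seg 2 [68.1°–99.2°] cycloidal, h=29: full span → s += 29 → s = 38.0000
seg 3 [99.2°–151.6°] simple-harmonic, h=-5: θ=144° here. β=44.8, B=52.4. -5/2·(1 − cos(π·0.8550)) = -4.7449 → s = 33.2551

33.2551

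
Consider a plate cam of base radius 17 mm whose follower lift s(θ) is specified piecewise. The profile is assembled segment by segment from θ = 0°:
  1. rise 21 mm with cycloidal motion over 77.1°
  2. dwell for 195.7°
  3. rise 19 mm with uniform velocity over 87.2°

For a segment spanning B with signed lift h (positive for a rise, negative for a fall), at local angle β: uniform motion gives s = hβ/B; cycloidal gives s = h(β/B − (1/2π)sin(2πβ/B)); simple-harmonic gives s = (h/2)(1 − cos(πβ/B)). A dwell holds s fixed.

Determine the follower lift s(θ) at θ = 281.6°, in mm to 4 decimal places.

seg 1 [0°–77.1°] cycloidal, h=21: full span → s += 21 → s = 21.0000
seg 2 [77.1°–272.8°] dwell: s stays 21.0000
seg 3 [272.8°–360°] uniform, h=19: θ=281.6° here. β=8.8, B=87.2. 19·8.8/87.2 = 1.9174 → s = 22.9174

22.9174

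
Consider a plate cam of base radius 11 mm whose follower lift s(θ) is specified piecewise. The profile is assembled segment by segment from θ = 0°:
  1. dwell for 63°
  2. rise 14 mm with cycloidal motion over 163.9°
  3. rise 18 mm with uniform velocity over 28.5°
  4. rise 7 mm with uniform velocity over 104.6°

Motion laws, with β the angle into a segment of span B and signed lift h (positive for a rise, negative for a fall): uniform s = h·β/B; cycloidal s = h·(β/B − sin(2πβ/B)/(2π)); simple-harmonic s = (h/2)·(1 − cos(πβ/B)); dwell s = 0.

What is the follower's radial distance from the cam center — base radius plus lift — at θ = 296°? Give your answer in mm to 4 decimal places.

seg 1 [0°–63°] dwell: s stays 0.0000
seg 2 [63°–226.9°] cycloidal, h=14: full span → s += 14 → s = 14.0000
seg 3 [226.9°–255.4°] uniform, h=18: full span → s += 18 → s = 32.0000
seg 4 [255.4°–360°] uniform, h=7: θ=296° here. β=40.6, B=104.6. 7·40.6/104.6 = 2.7170 → s = 34.7170
radial distance = base radius + s = 11 + 34.7170 = 45.7170

45.7170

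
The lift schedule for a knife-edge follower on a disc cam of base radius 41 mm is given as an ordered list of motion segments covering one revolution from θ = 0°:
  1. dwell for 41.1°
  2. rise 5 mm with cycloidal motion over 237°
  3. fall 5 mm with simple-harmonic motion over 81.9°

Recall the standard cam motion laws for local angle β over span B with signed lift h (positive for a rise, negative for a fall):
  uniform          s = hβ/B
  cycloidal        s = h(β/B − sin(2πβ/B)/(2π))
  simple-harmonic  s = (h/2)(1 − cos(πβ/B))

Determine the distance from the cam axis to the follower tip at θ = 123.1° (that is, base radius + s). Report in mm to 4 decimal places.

seg 1 [0°–41.1°] dwell: s stays 0.0000
seg 2 [41.1°–278.1°] cycloidal, h=5: θ=123.1° here. β=82, B=237. 5·(0.3460 − sin(2π·0.3460)/(2π)) = 1.0746 → s = 1.0746
radial distance = base radius + s = 41 + 1.0746 = 42.0746

42.0746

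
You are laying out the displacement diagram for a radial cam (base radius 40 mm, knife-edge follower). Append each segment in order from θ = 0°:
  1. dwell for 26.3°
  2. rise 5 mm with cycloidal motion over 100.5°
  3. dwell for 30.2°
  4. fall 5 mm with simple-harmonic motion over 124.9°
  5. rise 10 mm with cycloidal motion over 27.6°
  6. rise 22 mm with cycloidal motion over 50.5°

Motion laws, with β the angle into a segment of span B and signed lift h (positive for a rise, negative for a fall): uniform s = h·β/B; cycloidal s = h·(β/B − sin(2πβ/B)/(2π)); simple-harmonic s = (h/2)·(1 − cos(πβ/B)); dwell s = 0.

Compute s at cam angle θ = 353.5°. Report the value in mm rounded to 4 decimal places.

seg 1 [0°–26.3°] dwell: s stays 0.0000
seg 2 [26.3°–126.8°] cycloidal, h=5: full span → s += 5 → s = 5.0000
seg 3 [126.8°–157°] dwell: s stays 5.0000
seg 4 [157°–281.9°] simple-harmonic, h=-5: full span → s += -5 → s = 0.0000
seg 5 [281.9°–309.5°] cycloidal, h=10: full span → s += 10 → s = 10.0000
seg 6 [309.5°–360°] cycloidal, h=22: θ=353.5° here. β=44, B=50.5. 22·(0.8713 − sin(2π·0.8713)/(2π)) = 21.7013 → s = 31.7013

31.7013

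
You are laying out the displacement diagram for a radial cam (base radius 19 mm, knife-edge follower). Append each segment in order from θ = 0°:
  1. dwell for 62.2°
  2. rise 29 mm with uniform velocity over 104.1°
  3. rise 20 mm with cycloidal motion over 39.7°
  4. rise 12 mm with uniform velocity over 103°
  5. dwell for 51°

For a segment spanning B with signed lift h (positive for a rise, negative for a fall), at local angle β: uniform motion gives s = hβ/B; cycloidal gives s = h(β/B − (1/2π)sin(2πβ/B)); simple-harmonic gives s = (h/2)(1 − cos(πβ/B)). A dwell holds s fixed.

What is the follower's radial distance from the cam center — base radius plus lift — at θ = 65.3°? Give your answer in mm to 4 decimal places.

seg 1 [0°–62.2°] dwell: s stays 0.0000
seg 2 [62.2°–166.3°] uniform, h=29: θ=65.3° here. β=3.1, B=104.1. 29·3.1/104.1 = 0.8636 → s = 0.8636
radial distance = base radius + s = 19 + 0.8636 = 19.8636

19.8636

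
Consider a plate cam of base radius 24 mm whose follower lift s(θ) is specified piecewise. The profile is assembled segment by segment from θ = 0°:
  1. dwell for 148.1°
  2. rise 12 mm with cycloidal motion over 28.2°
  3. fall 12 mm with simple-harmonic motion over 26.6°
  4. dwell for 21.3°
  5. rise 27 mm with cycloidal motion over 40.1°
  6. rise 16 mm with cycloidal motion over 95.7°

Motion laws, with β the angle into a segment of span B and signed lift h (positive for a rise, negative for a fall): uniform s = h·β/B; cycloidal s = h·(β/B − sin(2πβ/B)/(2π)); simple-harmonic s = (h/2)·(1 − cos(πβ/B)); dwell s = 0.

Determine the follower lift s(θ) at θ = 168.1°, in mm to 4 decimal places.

seg 1 [0°–148.1°] dwell: s stays 0.0000
seg 2 [148.1°–176.3°] cycloidal, h=12: θ=168.1° here. β=20, B=28.2. 12·(0.7092 − sin(2π·0.7092)/(2π)) = 10.3581 → s = 10.3581

10.3581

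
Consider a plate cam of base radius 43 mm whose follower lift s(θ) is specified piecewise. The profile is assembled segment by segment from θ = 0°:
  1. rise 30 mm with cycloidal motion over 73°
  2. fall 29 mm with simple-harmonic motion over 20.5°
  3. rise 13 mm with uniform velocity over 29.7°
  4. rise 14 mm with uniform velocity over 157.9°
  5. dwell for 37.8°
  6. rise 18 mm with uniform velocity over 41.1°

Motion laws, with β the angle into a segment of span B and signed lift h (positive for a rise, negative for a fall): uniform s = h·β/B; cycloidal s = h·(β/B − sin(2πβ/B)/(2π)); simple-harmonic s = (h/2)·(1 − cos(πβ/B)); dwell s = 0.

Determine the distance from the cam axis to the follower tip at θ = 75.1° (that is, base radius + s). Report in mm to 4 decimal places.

seg 1 [0°–73°] cycloidal, h=30: full span → s += 30 → s = 30.0000
seg 2 [73°–93.5°] simple-harmonic, h=-29: θ=75.1° here. β=2.1, B=20.5. -29/2·(1 − cos(π·0.1024)) = -0.7444 → s = 29.2556
radial distance = base radius + s = 43 + 29.2556 = 72.2556

72.2556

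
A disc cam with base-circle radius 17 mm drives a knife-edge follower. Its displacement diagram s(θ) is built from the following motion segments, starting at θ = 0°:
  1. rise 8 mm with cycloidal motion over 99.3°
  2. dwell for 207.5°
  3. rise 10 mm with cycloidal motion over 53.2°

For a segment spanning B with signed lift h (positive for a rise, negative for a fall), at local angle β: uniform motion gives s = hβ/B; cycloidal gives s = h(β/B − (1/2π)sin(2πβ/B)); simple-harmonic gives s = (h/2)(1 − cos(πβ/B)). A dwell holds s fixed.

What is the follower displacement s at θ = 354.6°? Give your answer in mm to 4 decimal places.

seg 1 [0°–99.3°] cycloidal, h=8: full span → s += 8 → s = 8.0000
seg 2 [99.3°–306.8°] dwell: s stays 8.0000
seg 3 [306.8°–360°] cycloidal, h=10: θ=354.6° here. β=47.8, B=53.2. 10·(0.8985 − sin(2π·0.8985)/(2π)) = 9.9326 → s = 17.9326

17.9326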